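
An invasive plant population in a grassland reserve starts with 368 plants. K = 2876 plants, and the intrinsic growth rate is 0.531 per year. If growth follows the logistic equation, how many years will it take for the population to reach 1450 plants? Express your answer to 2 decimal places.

A = (K − N₀)/N₀ = (2876 − 368)/368 = 6.8152.
Solve 2876/(1 + 6.8152·e^(−0.531t)) = 1450: 1 + 6.8152·e^(−0.531t) = 1.9834, so e^(−0.531t) = 0.144302.
−0.531·t = ln(0.144302) = -1.9358, so t = 1.9358/0.531 = 3.6457.

3.65 years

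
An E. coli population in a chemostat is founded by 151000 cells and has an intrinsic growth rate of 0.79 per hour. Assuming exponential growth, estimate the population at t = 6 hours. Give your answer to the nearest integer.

N(t) = N₀·e^(rt) = 151000 × e^(0.79×6) = 151000 × e^4.74.
e^4.74 ≈ 114.43, so N ≈ 151000 × 114.43 = 1.727956×10^7.

17279564 cells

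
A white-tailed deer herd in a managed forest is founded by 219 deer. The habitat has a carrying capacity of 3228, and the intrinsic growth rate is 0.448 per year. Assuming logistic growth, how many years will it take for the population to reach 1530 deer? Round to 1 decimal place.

5.6 years

A = (K − N₀)/N₀ = (3228 − 219)/219 = 13.74.
Solve 3228/(1 + 13.74·e^(−0.448t)) = 1530: 1 + 13.74·e^(−0.448t) = 2.1098, so e^(−0.448t) = 0.0807734.
−0.448·t = ln(0.0807734) = -2.5161, so t = 2.5161/0.448 = 5.6163.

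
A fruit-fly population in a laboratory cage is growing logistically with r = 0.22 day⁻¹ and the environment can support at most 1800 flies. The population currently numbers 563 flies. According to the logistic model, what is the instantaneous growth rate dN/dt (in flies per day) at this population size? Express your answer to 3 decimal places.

85.119 flies per day

dN/dt = rN(1 − N/K) = 0.22 × 563 × (1 − 563/1800).
1 − 563/1800 = 0.68722; dN/dt = 0.22 × 563 × 0.68722 = 85.119.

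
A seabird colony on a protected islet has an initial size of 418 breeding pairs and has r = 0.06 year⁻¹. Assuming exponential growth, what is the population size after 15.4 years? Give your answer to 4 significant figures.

N(t) = N₀·e^(rt) = 418 × e^(0.06×15.4) = 418 × e^0.924.
e^0.924 ≈ 2.5193, so N ≈ 418 × 2.5193 = 1053.09.

1053 breeding pairs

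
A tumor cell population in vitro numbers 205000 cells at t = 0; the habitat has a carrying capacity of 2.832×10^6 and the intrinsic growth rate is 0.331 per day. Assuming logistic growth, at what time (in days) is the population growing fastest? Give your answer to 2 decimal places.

Logistic growth is fastest at N = K/2 = 1.416×10^6.
A = (K − N₀)/N₀ = 12.815. Set K/(1 + A·e^(−rt)) = K/2 → A·e^(−rt) = 1.
e^(−0.331t) = 1/12.815 = 0.0780358, so t = ln(12.815)/0.331 = 2.5506/0.331 = 7.7057.

7.71 days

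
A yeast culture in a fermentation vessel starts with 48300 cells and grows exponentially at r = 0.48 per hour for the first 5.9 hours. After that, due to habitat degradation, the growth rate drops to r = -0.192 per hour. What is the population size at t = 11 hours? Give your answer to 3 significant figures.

Phase 1: N(5.9) = 48300·e^(0.48×5.9) = 48300·e^2.832 = 820104.
Phase 2 runs for 11 − 5.9 = 5.1 hours at r = -0.192.
N(11) = 820104·e^(-0.192×5.1) = 820104·e^-0.9792 = 308041.

308000 cells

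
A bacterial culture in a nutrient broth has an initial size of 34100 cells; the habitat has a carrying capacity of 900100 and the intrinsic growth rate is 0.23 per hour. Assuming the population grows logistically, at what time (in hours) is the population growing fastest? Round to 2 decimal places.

14.06 hours

Logistic growth is fastest at N = K/2 = 450050.
A = (K − N₀)/N₀ = 25.396. Set K/(1 + A·e^(−rt)) = K/2 → A·e^(−rt) = 1.
e^(−0.23t) = 1/25.396 = 0.0393764, so t = ln(25.396)/0.23 = 3.2346/0.23 = 14.063.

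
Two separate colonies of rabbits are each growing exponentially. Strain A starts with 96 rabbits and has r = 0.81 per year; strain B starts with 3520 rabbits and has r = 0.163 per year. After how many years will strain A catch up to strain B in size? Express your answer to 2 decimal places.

5.57 years

Set 96·e^(0.81t) = 3520·e^(0.163t).
e^((0.81 − 0.163)t) = 3520/96 → e^(0.647·t) = 36.667.
0.647·t = ln(36.667) = 3.6019, so t = 3.6019/0.647 = 5.567.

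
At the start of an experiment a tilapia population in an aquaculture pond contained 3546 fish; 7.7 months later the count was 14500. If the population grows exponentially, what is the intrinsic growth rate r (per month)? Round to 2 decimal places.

From N(t) = N₀·e^(rt): e^(r·7.7) = 14500/3546 = 4.0891.
r·7.7 = ln(4.0891) = 1.4083, so r = 1.4083/7.7 = 0.1829.

0.18 per month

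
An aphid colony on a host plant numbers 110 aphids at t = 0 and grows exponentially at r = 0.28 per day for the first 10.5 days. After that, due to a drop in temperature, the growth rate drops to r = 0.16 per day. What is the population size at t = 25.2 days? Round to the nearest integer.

21861 aphids

Phase 1: N(10.5) = 110·e^(0.28×10.5) = 110·e^2.94 = 2080.74.
Phase 2 runs for 25.2 − 10.5 = 14.7 days at r = 0.16.
N(25.2) = 2080.74·e^(0.16×14.7) = 2080.74·e^2.352 = 21861.5.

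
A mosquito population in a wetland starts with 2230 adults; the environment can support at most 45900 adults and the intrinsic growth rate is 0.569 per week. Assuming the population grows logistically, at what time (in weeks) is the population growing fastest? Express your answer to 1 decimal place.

Logistic growth is fastest at N = K/2 = 22950.
A = (K − N₀)/N₀ = 19.583. Set K/(1 + A·e^(−rt)) = K/2 → A·e^(−rt) = 1.
e^(−0.569t) = 1/19.583 = 0.0510648, so t = ln(19.583)/0.569 = 2.9747/0.569 = 5.2279.

5.2 weeks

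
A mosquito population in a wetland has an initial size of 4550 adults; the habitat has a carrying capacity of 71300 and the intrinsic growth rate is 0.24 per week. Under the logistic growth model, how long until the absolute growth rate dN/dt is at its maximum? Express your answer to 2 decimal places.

Logistic growth is fastest at N = K/2 = 35650.
A = (K − N₀)/N₀ = 14.67. Set K/(1 + A·e^(−rt)) = K/2 → A·e^(−rt) = 1.
e^(−0.24t) = 1/14.67 = 0.0681648, so t = ln(14.67)/0.24 = 2.6858/0.24 = 11.191.

11.19 weeks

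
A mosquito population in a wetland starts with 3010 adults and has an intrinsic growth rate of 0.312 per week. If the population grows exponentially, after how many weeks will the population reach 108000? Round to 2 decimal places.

11.47 weeks

Set N₀·e^(rt) = 108000: e^(0.312·t) = 108000/3010 = 35.88.
0.312·t = ln(35.88) = 3.5802, so t = 3.5802/0.312 = 11.475.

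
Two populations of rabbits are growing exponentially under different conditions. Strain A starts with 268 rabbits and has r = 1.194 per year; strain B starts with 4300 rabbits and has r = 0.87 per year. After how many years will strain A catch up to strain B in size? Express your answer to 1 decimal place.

8.6 years

Set 268·e^(1.194t) = 4300·e^(0.87t).
e^((1.194 − 0.87)t) = 4300/268 → e^(0.324·t) = 16.045.
0.324·t = ln(16.045) = 2.7754, so t = 2.7754/0.324 = 8.566.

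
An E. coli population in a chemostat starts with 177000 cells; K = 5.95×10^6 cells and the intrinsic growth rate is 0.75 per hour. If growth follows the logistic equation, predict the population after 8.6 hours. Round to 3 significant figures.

5660000 cells

A = (K − N₀)/N₀ = (5.95×10^6 − 177000)/177000 = 32.616.
N(t) = K/(1 + A·e^(−rt)) = 5.95×10^6/(1 + 32.616×e^(−0.75×8.6)).
e^(−6.45) = 0.0015805; denominator = 1 + 32.616×0.0015805 = 1.0516.
N = 5.95×10^6/1.0516 = 5.658314×10^6.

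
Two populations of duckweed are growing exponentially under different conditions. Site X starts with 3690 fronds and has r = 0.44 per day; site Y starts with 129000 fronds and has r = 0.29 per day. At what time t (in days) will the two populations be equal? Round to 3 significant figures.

Set 3690·e^(0.44t) = 129000·e^(0.29t).
e^((0.44 − 0.29)t) = 129000/3690 → e^(0.15·t) = 34.959.
0.15·t = ln(34.959) = 3.5542, so t = 3.5542/0.15 = 23.695.

23.7 days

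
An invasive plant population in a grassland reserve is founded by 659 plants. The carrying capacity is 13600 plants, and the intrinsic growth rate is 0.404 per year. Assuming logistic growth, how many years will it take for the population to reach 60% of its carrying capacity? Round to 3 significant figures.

8.37 years

A = (K − N₀)/N₀ = (13600 − 659)/659 = 19.637.
Solve 13600/(1 + 19.637·e^(−0.404t)) = 8160: 1 + 19.637·e^(−0.404t) = 1.6667, so e^(−0.404t) = 0.0339489.
−0.404·t = ln(0.0339489) = -3.3829, so t = 3.3829/0.404 = 8.3735.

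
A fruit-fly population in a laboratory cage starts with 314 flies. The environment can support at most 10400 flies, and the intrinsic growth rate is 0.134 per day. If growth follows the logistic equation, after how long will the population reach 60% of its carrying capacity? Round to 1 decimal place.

A = (K − N₀)/N₀ = (10400 − 314)/314 = 32.121.
Solve 10400/(1 + 32.121·e^(−0.134t)) = 6240: 1 + 32.121·e^(−0.134t) = 1.6667, so e^(−0.134t) = 0.0207548.
−0.134·t = ln(0.0207548) = -3.875, so t = 3.875/0.134 = 28.918.

28.9 days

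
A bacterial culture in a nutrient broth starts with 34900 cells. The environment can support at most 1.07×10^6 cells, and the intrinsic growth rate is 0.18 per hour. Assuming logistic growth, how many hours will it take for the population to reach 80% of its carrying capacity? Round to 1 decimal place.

A = (K − N₀)/N₀ = (1.07×10^6 − 34900)/34900 = 29.659.
Solve 1.07×10^6/(1 + 29.659·e^(−0.18t)) = 856000: 1 + 29.659·e^(−0.18t) = 1.25, so e^(−0.18t) = 0.00842914.
−0.18·t = ln(0.00842914) = -4.7761, so t = 4.7761/0.18 = 26.534.

26.5 hours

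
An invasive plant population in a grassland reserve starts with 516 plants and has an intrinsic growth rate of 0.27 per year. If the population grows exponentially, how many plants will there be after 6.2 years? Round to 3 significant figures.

N(t) = N₀·e^(rt) = 516 × e^(0.27×6.2) = 516 × e^1.674.
e^1.674 ≈ 5.3335, so N ≈ 516 × 5.3335 = 2752.06.

2750 plants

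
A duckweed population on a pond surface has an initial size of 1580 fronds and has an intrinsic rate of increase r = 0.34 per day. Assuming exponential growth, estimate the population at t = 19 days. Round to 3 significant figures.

N(t) = N₀·e^(rt) = 1580 × e^(0.34×19) = 1580 × e^6.46.
e^6.46 ≈ 639.06, so N ≈ 1580 × 639.06 = 1.009716×10^6.

1010000 fronds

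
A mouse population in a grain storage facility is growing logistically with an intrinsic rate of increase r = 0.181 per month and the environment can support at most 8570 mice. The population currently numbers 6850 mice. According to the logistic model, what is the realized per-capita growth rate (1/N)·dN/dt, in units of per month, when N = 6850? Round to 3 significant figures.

(1/N)·dN/dt = r(1 − N/K) = 0.181 × (1 − 6850/8570).
= 0.181 × 0.2007 = 0.036327.

0.0363 per month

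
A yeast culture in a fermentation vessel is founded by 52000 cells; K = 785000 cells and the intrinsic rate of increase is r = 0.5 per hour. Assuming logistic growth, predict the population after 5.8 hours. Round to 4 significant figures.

442100 cells

A = (K − N₀)/N₀ = (785000 − 52000)/52000 = 14.096.
N(t) = K/(1 + A·e^(−rt)) = 785000/(1 + 14.096×e^(−0.5×5.8)).
e^(−2.9) = 0.055023; denominator = 1 + 14.096×0.055023 = 1.7756.
N = 785000/1.7756 = 442100.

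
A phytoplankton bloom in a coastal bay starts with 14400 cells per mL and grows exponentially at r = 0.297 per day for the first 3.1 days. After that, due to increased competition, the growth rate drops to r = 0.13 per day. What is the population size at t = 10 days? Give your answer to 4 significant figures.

88670 cells per mL

Phase 1: N(3.1) = 14400·e^(0.297×3.1) = 14400·e^0.9207 = 36159.1.
Phase 2 runs for 10 − 3.1 = 6.9 days at r = 0.13.
N(10) = 36159.1·e^(0.13×6.9) = 36159.1·e^0.897 = 88670.6.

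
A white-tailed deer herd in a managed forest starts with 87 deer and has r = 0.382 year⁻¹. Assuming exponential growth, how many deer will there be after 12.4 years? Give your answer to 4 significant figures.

N(t) = N₀·e^(rt) = 87 × e^(0.382×12.4) = 87 × e^4.737.
e^4.737 ≈ 114.07, so N ≈ 87 × 114.07 = 9923.97.

9924 deer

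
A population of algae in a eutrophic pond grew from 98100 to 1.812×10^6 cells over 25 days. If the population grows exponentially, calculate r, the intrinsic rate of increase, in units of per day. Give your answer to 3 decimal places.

0.117 per day

From N(t) = N₀·e^(rt): e^(r·25) = 1.812×10^6/98100 = 18.471.
r·25 = ln(18.471) = 2.9162, so r = 2.9162/25 = 0.11665.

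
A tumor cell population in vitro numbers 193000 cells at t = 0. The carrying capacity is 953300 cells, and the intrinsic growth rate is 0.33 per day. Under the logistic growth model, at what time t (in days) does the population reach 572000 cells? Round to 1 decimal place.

5.4 days

A = (K − N₀)/N₀ = (953300 − 193000)/193000 = 3.9394.
Solve 953300/(1 + 3.9394·e^(−0.33t)) = 572000: 1 + 3.9394·e^(−0.33t) = 1.6666, so e^(−0.33t) = 0.169217.
−0.33·t = ln(0.169217) = -1.7766, so t = 1.7766/0.33 = 5.3836.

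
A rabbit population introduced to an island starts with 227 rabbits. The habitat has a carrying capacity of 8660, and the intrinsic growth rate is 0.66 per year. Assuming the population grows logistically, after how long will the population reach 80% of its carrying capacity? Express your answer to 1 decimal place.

A = (K − N₀)/N₀ = (8660 − 227)/227 = 37.15.
Solve 8660/(1 + 37.15·e^(−0.66t)) = 6928: 1 + 37.15·e^(−0.66t) = 1.25, so e^(−0.66t) = 0.00672952.
−0.66·t = ln(0.00672952) = -5.0013, so t = 5.0013/0.66 = 7.5777.

7.6 years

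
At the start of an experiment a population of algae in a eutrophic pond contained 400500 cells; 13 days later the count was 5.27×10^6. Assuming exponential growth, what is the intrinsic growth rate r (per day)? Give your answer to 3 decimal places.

From N(t) = N₀·e^(rt): e^(r·13) = 5.27×10^6/400500 = 13.159.
r·13 = ln(13.159) = 2.5771, so r = 2.5771/13 = 0.19824.

0.198 per day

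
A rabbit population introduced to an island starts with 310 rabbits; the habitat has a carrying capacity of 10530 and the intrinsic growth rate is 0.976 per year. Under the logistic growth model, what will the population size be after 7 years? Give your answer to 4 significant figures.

10170 rabbits

A = (K − N₀)/N₀ = (10530 − 310)/310 = 32.968.
N(t) = K/(1 + A·e^(−rt)) = 10530/(1 + 32.968×e^(−0.976×7)).
e^(−6.832) = 0.0010787; denominator = 1 + 32.968×0.0010787 = 1.0356.
N = 10530/1.0356 = 10168.4.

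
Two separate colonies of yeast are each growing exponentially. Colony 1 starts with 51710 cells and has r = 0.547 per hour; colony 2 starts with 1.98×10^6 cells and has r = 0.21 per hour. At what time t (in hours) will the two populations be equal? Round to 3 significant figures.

Set 51710·e^(0.547t) = 1.98×10^6·e^(0.21t).
e^((0.547 − 0.21)t) = 1.98×10^6/51710 → e^(0.337·t) = 38.29.
0.337·t = ln(38.29) = 3.6452, so t = 3.6452/0.337 = 10.817.

10.8 hours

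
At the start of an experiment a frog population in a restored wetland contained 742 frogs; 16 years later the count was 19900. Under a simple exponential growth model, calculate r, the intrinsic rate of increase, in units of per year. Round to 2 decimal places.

0.21 per year

From N(t) = N₀·e^(rt): e^(r·16) = 19900/742 = 26.819.
r·16 = ln(26.819) = 3.2891, so r = 3.2891/16 = 0.20557.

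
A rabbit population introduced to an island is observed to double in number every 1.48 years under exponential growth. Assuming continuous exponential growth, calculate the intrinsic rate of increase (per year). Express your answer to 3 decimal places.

r = ln(2)/t_d = 0.6931/1.48 = 0.46834.

0.468 per year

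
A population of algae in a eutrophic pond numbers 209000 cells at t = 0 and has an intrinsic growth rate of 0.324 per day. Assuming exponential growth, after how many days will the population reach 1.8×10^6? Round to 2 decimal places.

6.65 days

Set N₀·e^(rt) = 1.8×10^6: e^(0.324·t) = 1.8×10^6/209000 = 8.6124.
0.324·t = ln(8.6124) = 2.1532, so t = 2.1532/0.324 = 6.6457.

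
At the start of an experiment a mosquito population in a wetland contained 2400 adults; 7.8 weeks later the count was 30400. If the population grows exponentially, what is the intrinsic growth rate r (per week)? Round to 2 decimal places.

From N(t) = N₀·e^(rt): e^(r·7.8) = 30400/2400 = 12.667.
r·7.8 = ln(12.667) = 2.539, so r = 2.539/7.8 = 0.32551.

0.33 per week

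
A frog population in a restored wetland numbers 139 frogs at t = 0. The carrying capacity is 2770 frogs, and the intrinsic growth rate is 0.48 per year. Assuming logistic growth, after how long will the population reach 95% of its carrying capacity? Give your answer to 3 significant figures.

A = (K − N₀)/N₀ = (2770 − 139)/139 = 18.928.
Solve 2770/(1 + 18.928·e^(−0.48t)) = 2631.5: 1 + 18.928·e^(−0.48t) = 1.0526, so e^(−0.48t) = 0.00278061.
−0.48·t = ln(0.00278061) = -5.8851, so t = 5.8851/0.48 = 12.261.

12.3 years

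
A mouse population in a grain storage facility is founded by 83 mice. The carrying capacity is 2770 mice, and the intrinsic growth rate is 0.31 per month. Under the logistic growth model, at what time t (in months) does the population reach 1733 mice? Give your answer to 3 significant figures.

12.9 months

A = (K − N₀)/N₀ = (2770 − 83)/83 = 32.373.
Solve 2770/(1 + 32.373·e^(−0.31t)) = 1733: 1 + 32.373·e^(−0.31t) = 1.5984, so e^(−0.31t) = 0.0184838.
−0.31·t = ln(0.0184838) = -3.9909, so t = 3.9909/0.31 = 12.874.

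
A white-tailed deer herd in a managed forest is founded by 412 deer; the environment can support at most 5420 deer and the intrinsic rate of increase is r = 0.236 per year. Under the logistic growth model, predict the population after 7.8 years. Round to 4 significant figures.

A = (K − N₀)/N₀ = (5420 − 412)/412 = 12.155.
N(t) = K/(1 + A·e^(−rt)) = 5420/(1 + 12.155×e^(−0.236×7.8)).
e^(−1.841) = 0.15869; denominator = 1 + 12.155×0.15869 = 2.9289.
N = 5420/2.9289 = 1850.5.

1851 deer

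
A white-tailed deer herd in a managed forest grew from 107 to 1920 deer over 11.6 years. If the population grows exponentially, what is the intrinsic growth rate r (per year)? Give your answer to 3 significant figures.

From N(t) = N₀·e^(rt): e^(r·11.6) = 1920/107 = 17.944.
r·11.6 = ln(17.944) = 2.8873, so r = 2.8873/11.6 = 0.2489.

0.249 per year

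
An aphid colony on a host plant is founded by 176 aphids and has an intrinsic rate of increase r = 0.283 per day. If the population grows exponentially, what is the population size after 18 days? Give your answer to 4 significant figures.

N(t) = N₀·e^(rt) = 176 × e^(0.283×18) = 176 × e^5.094.
e^5.094 ≈ 163.04, so N ≈ 176 × 163.04 = 28695.2.

28700 aphids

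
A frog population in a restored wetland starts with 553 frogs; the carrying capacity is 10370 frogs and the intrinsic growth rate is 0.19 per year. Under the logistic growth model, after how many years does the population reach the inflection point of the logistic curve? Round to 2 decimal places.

15.14 years

Logistic growth is fastest at N = K/2 = 5185.
A = (K − N₀)/N₀ = 17.752. Set K/(1 + A·e^(−rt)) = K/2 → A·e^(−rt) = 1.
e^(−0.19t) = 1/17.752 = 0.0563309, so t = ln(17.752)/0.19 = 2.8765/0.19 = 15.14.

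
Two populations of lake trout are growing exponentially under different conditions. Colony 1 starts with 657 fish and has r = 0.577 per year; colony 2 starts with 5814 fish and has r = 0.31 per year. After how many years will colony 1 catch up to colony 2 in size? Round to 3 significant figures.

Set 657·e^(0.577t) = 5814·e^(0.31t).
e^((0.577 − 0.31)t) = 5814/657 → e^(0.267·t) = 8.8493.
0.267·t = ln(8.8493) = 2.1803, so t = 2.1803/0.267 = 8.1661.

8.17 years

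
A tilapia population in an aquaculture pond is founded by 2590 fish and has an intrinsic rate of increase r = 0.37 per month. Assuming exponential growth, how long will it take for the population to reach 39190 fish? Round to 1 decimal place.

7.3 months

Set N₀·e^(rt) = 39190: e^(0.37·t) = 39190/2590 = 15.131.
0.37·t = ln(15.131) = 2.7168, so t = 2.7168/0.37 = 7.3426.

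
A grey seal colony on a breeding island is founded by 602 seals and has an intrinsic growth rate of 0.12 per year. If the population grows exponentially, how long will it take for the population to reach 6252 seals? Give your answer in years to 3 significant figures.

19.5 years

Set N₀·e^(rt) = 6252: e^(0.12·t) = 6252/602 = 10.385.
0.12·t = ln(10.385) = 2.3404, so t = 2.3404/0.12 = 19.503.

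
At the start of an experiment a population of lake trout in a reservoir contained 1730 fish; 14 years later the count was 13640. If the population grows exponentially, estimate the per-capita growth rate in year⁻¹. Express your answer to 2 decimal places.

From N(t) = N₀·e^(rt): e^(r·14) = 13640/1730 = 7.8844.
r·14 = ln(7.8844) = 2.0649, so r = 2.0649/14 = 0.14749.

0.15 per year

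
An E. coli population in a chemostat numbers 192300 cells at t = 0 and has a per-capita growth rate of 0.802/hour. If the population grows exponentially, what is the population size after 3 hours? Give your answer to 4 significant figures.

N(t) = N₀·e^(rt) = 192300 × e^(0.802×3) = 192300 × e^2.406.
e^2.406 ≈ 11.09, so N ≈ 192300 × 11.09 = 2.132514×10^6.

2133000 cells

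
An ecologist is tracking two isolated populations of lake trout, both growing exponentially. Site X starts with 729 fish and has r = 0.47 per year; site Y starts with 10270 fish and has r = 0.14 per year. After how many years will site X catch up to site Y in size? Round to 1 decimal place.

8.0 years

Set 729·e^(0.47t) = 10270·e^(0.14t).
e^((0.47 − 0.14)t) = 10270/729 → e^(0.33·t) = 14.088.
0.33·t = ln(14.088) = 2.6453, so t = 2.6453/0.33 = 8.0161.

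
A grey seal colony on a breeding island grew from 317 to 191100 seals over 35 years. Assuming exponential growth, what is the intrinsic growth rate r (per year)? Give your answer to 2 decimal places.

From N(t) = N₀·e^(rt): e^(r·35) = 191100/317 = 602.84.
r·35 = ln(602.84) = 6.4017, so r = 6.4017/35 = 0.1829.

0.18 per year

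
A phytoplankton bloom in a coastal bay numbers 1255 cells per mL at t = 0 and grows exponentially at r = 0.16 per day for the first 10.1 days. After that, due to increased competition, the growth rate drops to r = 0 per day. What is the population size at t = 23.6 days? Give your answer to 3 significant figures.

Phase 1: N(10.1) = 1255·e^(0.16×10.1) = 1255·e^1.616 = 6316.31.
Phase 2 runs for 23.6 − 10.1 = 13.5 days at r = 0.
N(23.6) = 6316.31·e^(0×13.5) = 6316.31·e^0 = 6316.31.

6320 cells per mL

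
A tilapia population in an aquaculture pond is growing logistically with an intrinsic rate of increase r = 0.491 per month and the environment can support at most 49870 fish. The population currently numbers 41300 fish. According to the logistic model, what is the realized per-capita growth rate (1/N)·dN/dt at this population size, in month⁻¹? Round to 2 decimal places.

(1/N)·dN/dt = r(1 − N/K) = 0.491 × (1 − 41300/49870).
= 0.491 × 0.17185 = 0.084377.

0.08 per month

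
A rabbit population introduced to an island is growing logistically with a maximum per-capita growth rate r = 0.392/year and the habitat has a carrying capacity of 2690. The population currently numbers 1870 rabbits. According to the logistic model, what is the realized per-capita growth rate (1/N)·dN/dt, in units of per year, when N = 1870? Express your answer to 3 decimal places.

0.119 per year

(1/N)·dN/dt = r(1 − N/K) = 0.392 × (1 − 1870/2690).
= 0.392 × 0.30483 = 0.11949.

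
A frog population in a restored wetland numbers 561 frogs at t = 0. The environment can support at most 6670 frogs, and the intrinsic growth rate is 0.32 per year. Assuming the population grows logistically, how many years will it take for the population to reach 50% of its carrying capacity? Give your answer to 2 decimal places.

A = (K − N₀)/N₀ = (6670 − 561)/561 = 10.889.
Solve 6670/(1 + 10.889·e^(−0.32t)) = 3335: 1 + 10.889·e^(−0.32t) = 2, so e^(−0.32t) = 0.0918317.
−0.32·t = ln(0.0918317) = -2.3878, so t = 2.3878/0.32 = 7.4619.

7.46 years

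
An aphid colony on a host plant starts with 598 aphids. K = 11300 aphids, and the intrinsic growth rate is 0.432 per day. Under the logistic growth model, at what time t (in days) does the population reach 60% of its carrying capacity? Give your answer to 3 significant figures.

7.62 days

A = (K − N₀)/N₀ = (11300 − 598)/598 = 17.896.
Solve 11300/(1 + 17.896·e^(−0.432t)) = 6780: 1 + 17.896·e^(−0.432t) = 1.6667, so e^(−0.432t) = 0.0372516.
−0.432·t = ln(0.0372516) = -3.2901, so t = 3.2901/0.432 = 7.6159.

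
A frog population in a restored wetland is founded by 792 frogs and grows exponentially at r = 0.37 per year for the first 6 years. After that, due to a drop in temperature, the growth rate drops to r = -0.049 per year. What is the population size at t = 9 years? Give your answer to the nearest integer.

6295 frogs

Phase 1: N(6) = 792·e^(0.37×6) = 792·e^2.22 = 7292.21.
Phase 2 runs for 9 − 6 = 3 years at r = -0.049.
N(9) = 7292.21·e^(-0.049×3) = 7292.21·e^-0.147 = 6295.32.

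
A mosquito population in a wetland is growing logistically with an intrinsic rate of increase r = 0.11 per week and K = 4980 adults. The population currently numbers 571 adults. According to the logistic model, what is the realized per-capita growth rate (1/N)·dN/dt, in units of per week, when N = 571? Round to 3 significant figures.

0.0974 per week

(1/N)·dN/dt = r(1 − N/K) = 0.11 × (1 − 571/4980).
= 0.11 × 0.88534 = 0.097388.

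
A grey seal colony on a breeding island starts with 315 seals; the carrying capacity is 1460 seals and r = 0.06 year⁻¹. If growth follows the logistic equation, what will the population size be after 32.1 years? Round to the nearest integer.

954 seals

A = (K − N₀)/N₀ = (1460 − 315)/315 = 3.6349.
N(t) = K/(1 + A·e^(−rt)) = 1460/(1 + 3.6349×e^(−0.06×32.1)).
e^(−1.926) = 0.14573; denominator = 1 + 3.6349×0.14573 = 1.5297.
N = 1460/1.5297 = 954.425.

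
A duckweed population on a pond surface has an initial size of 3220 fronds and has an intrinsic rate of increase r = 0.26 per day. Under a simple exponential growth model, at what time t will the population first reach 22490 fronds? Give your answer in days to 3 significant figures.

Set N₀·e^(rt) = 22490: e^(0.26·t) = 22490/3220 = 6.9845.
0.26·t = ln(6.9845) = 1.9437, so t = 1.9437/0.26 = 7.4757.

7.48 days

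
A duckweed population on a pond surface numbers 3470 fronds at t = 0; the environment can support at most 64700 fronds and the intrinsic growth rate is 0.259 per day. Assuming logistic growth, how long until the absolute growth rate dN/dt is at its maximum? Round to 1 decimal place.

11.1 days

Logistic growth is fastest at N = K/2 = 32350.
A = (K − N₀)/N₀ = 17.646. Set K/(1 + A·e^(−rt)) = K/2 → A·e^(−rt) = 1.
e^(−0.259t) = 1/17.646 = 0.0566716, so t = ln(17.646)/0.259 = 2.8705/0.259 = 11.083.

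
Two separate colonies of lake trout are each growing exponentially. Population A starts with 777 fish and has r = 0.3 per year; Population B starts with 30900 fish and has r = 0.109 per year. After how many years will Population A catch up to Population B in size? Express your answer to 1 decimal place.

Set 777·e^(0.3t) = 30900·e^(0.109t).
e^((0.3 − 0.109)t) = 30900/777 → e^(0.191·t) = 39.768.
0.191·t = ln(39.768) = 3.6831, so t = 3.6831/0.191 = 19.283.

19.3 years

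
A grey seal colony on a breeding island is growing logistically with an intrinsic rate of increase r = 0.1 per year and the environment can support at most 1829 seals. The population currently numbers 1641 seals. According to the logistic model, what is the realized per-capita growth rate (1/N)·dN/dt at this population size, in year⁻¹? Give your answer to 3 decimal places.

(1/N)·dN/dt = r(1 − N/K) = 0.1 × (1 − 1641/1829).
= 0.1 × 0.10279 = 0.010279.

0.010 per year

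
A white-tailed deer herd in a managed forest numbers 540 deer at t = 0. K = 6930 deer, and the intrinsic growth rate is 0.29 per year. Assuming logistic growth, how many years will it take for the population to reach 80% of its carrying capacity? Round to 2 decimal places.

13.30 years

A = (K − N₀)/N₀ = (6930 − 540)/540 = 11.833.
Solve 6930/(1 + 11.833·e^(−0.29t)) = 5544: 1 + 11.833·e^(−0.29t) = 1.25, so e^(−0.29t) = 0.0211268.
−0.29·t = ln(0.0211268) = -3.8572, so t = 3.8572/0.29 = 13.301.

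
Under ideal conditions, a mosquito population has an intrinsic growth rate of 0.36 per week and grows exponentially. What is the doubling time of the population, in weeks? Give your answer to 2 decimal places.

Doubling time t_d = ln(2)/r = 0.6931/0.36 = 1.9254.

1.93 weeks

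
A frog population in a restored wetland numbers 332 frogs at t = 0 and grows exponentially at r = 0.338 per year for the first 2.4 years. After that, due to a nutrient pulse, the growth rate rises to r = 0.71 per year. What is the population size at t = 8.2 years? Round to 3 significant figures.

45900 frogs

Phase 1: N(2.4) = 332·e^(0.338×2.4) = 332·e^0.8112 = 747.202.
Phase 2 runs for 8.2 − 2.4 = 5.8 years at r = 0.71.
N(8.2) = 747.202·e^(0.71×5.8) = 747.202·e^4.118 = 45905.3.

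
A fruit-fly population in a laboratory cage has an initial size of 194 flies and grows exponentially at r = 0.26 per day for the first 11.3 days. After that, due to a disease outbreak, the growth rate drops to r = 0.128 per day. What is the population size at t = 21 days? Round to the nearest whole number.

12676 flies

Phase 1: N(11.3) = 194·e^(0.26×11.3) = 194·e^2.938 = 3662.34.
Phase 2 runs for 21 − 11.3 = 9.7 days at r = 0.128.
N(21) = 3662.34·e^(0.128×9.7) = 3662.34·e^1.242 = 12675.9.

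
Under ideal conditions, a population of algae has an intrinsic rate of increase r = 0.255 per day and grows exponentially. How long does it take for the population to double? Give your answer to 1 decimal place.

2.7 days

Doubling time t_d = ln(2)/r = 0.6931/0.255 = 2.7182.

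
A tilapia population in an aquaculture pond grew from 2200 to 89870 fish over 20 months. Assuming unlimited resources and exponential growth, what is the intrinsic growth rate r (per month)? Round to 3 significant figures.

0.185 per month

From N(t) = N₀·e^(rt): e^(r·20) = 89870/2200 = 40.85.
r·20 = ln(40.85) = 3.7099, so r = 3.7099/20 = 0.1855.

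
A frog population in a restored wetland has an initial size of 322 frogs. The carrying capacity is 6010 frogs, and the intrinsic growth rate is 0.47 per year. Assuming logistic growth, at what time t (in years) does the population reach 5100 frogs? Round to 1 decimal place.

9.8 years

A = (K − N₀)/N₀ = (6010 − 322)/322 = 17.665.
Solve 6010/(1 + 17.665·e^(−0.47t)) = 5100: 1 + 17.665·e^(−0.47t) = 1.1784, so e^(−0.47t) = 0.0101011.
−0.47·t = ln(0.0101011) = -4.5951, so t = 4.5951/0.47 = 9.7768.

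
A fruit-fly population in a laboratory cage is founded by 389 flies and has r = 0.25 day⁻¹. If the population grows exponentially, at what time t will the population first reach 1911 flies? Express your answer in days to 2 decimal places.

6.37 days

Set N₀·e^(rt) = 1911: e^(0.25·t) = 1911/389 = 4.9126.
0.25·t = ln(4.9126) = 1.5918, so t = 1.5918/0.25 = 6.3672.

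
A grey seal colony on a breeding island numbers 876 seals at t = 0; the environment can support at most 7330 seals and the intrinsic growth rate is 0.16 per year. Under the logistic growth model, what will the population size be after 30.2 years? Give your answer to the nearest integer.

6923 seals

A = (K − N₀)/N₀ = (7330 − 876)/876 = 7.3676.
N(t) = K/(1 + A·e^(−rt)) = 7330/(1 + 7.3676×e^(−0.16×30.2)).
e^(−4.832) = 0.0079706; denominator = 1 + 7.3676×0.0079706 = 1.0587.
N = 7330/1.0587 = 6923.43.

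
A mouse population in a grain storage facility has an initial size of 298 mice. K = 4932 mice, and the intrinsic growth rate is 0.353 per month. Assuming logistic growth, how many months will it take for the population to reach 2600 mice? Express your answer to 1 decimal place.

A = (K − N₀)/N₀ = (4932 − 298)/298 = 15.55.
Solve 4932/(1 + 15.55·e^(−0.353t)) = 2600: 1 + 15.55·e^(−0.353t) = 1.8969, so e^(−0.353t) = 0.0576787.
−0.353·t = ln(0.0576787) = -2.8529, so t = 2.8529/0.353 = 8.0818.

8.1 months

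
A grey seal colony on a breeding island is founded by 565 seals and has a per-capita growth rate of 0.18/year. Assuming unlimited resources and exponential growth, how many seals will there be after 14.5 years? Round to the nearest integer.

7683 seals

N(t) = N₀·e^(rt) = 565 × e^(0.18×14.5) = 565 × e^2.61.
e^2.61 ≈ 13.599, so N ≈ 565 × 13.599 = 7683.46.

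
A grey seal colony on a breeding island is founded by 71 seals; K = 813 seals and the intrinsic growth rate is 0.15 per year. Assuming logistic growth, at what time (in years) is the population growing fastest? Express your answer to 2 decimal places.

Logistic growth is fastest at N = K/2 = 406.5.
A = (K − N₀)/N₀ = 10.451. Set K/(1 + A·e^(−rt)) = K/2 → A·e^(−rt) = 1.
e^(−0.15t) = 1/10.451 = 0.0956873, so t = ln(10.451)/0.15 = 2.3467/0.15 = 15.644.

15.64 years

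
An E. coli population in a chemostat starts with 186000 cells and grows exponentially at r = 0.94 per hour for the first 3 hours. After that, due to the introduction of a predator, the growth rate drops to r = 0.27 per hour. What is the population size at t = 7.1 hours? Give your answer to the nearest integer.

Phase 1: N(3) = 186000·e^(0.94×3) = 186000·e^2.82 = 3.120494×10^6.
Phase 2 runs for 7.1 − 3 = 4.1 hours at r = 0.27.
N(7.1) = 3.120494×10^6·e^(0.27×4.1) = 3.120494×10^6·e^1.107 = 9.440334×10^6.

9440334 cells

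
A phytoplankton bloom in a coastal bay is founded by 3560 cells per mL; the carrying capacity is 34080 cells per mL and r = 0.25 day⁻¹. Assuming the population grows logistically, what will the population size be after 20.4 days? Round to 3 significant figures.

32400 cells per mL

A = (K − N₀)/N₀ = (34080 − 3560)/3560 = 8.573.
N(t) = K/(1 + A·e^(−rt)) = 34080/(1 + 8.573×e^(−0.25×20.4)).
e^(−5.1) = 0.0060967; denominator = 1 + 8.573×0.0060967 = 1.0523.
N = 34080/1.0523 = 32387.2.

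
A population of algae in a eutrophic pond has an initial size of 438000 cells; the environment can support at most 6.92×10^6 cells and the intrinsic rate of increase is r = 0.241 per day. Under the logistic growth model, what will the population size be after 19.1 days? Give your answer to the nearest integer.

6026313 cells

A = (K − N₀)/N₀ = (6.92×10^6 − 438000)/438000 = 14.799.
N(t) = K/(1 + A·e^(−rt)) = 6.92×10^6/(1 + 14.799×e^(−0.241×19.1)).
e^(−4.603) = 0.010021; denominator = 1 + 14.799×0.010021 = 1.1483.
N = 6.92×10^6/1.1483 = 6.026313×10^6.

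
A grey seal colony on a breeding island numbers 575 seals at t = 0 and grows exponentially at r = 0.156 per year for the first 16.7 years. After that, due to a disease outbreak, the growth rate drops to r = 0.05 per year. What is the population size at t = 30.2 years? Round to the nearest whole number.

15284 seals

Phase 1: N(16.7) = 575·e^(0.156×16.7) = 575·e^2.605 = 7782.01.
Phase 2 runs for 30.2 − 16.7 = 13.5 years at r = 0.05.
N(30.2) = 7782.01·e^(0.05×13.5) = 7782.01·e^0.675 = 15284.1.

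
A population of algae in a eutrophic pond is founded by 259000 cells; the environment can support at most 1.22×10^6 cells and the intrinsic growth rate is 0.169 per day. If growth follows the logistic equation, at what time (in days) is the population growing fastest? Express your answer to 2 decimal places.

7.76 days

Logistic growth is fastest at N = K/2 = 610000.
A = (K − N₀)/N₀ = 3.7104. Set K/(1 + A·e^(−rt)) = K/2 → A·e^(−rt) = 1.
e^(−0.169t) = 1/3.7104 = 0.269511, so t = ln(3.7104)/0.169 = 1.3111/0.169 = 7.7583.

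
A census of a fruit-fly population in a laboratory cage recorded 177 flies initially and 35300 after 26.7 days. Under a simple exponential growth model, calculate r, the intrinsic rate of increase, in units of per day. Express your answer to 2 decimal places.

From N(t) = N₀·e^(rt): e^(r·26.7) = 35300/177 = 199.44.
r·26.7 = ln(199.44) = 5.2955, so r = 5.2955/26.7 = 0.19833.

0.20 per day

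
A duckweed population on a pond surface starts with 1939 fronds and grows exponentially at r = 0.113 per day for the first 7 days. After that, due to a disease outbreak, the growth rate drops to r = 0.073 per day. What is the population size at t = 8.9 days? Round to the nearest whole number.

4913 fronds

Phase 1: N(7) = 1939·e^(0.113×7) = 1939·e^0.791 = 4276.66.
Phase 2 runs for 8.9 − 7 = 1.9 days at r = 0.073.
N(8.9) = 4276.66·e^(0.073×1.9) = 4276.66·e^0.1387 = 4912.94.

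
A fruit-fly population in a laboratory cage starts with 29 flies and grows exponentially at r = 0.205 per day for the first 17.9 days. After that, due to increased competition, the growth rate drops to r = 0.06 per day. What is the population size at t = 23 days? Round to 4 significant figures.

Phase 1: N(17.9) = 29·e^(0.205×17.9) = 29·e^3.669 = 1137.74.
Phase 2 runs for 23 − 17.9 = 5.1 days at r = 0.06.
N(23) = 1137.74·e^(0.06×5.1) = 1137.74·e^0.306 = 1545.03.

1545 flies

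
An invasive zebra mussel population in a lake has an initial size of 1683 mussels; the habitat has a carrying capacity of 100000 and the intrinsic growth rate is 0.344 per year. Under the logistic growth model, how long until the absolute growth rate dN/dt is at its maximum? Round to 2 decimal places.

Logistic growth is fastest at N = K/2 = 50000.
A = (K − N₀)/N₀ = 58.418. Set K/(1 + A·e^(−rt)) = K/2 → A·e^(−rt) = 1.
e^(−0.344t) = 1/58.418 = 0.0171181, so t = ln(58.418)/0.344 = 4.0676/0.344 = 11.824.

11.82 years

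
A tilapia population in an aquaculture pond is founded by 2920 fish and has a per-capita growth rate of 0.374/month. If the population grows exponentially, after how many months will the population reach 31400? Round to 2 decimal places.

Set N₀·e^(rt) = 31400: e^(0.374·t) = 31400/2920 = 10.753.
0.374·t = ln(10.753) = 2.3752, so t = 2.3752/0.374 = 6.3509.

6.35 months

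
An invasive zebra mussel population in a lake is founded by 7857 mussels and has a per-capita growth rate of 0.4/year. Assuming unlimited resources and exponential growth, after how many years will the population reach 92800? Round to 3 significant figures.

Set N₀·e^(rt) = 92800: e^(0.4·t) = 92800/7857 = 11.811.
0.4·t = ln(11.811) = 2.469, so t = 2.469/0.4 = 6.1726.

6.17 years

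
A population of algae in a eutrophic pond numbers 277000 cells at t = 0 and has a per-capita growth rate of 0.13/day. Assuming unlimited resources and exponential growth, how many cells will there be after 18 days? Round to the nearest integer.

2875603 cells

N(t) = N₀·e^(rt) = 277000 × e^(0.13×18) = 277000 × e^2.34.
e^2.34 ≈ 10.381, so N ≈ 277000 × 10.381 = 2.875603×10^6.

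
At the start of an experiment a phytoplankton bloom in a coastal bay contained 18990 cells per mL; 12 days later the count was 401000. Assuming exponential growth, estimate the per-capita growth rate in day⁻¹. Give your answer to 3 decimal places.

0.254 per day

From N(t) = N₀·e^(rt): e^(r·12) = 401000/18990 = 21.116.
r·12 = ln(21.116) = 3.05, so r = 3.05/12 = 0.25417.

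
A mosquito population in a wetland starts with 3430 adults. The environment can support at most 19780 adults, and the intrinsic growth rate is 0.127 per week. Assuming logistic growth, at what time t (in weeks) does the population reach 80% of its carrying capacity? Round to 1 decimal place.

A = (K − N₀)/N₀ = (19780 − 3430)/3430 = 4.7668.
Solve 19780/(1 + 4.7668·e^(−0.127t)) = 15824: 1 + 4.7668·e^(−0.127t) = 1.25, so e^(−0.127t) = 0.0524465.
−0.127·t = ln(0.0524465) = -2.948, so t = 2.948/0.127 = 23.212.

23.2 weeks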